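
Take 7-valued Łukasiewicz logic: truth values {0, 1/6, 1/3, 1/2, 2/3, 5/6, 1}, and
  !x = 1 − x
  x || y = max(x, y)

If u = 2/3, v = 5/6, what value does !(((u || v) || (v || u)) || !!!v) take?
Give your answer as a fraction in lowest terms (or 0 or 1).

u || v = 2/3 || 5/6 = 5/6
v || u = 5/6 || 2/3 = 5/6
(u || v) || (v || u) = 5/6 || 5/6 = 5/6
!v = !5/6 = 1/6
!!v = !1/6 = 5/6
!!!v = !5/6 = 1/6
((u || v) || (v || u)) || !!!v = 5/6 || 1/6 = 5/6
!(((u || v) || (v || u)) || !!!v) = !5/6 = 1/6

1/6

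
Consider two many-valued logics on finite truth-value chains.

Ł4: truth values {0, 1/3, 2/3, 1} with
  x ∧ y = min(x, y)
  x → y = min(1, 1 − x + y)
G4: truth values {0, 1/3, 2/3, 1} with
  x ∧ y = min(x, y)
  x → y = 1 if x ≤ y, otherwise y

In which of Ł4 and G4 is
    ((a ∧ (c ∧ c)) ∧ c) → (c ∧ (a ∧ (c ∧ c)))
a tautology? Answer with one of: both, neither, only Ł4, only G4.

In Ł4: every assignment gives 1 — tautology.
In G4: every assignment gives 1 — tautology.

both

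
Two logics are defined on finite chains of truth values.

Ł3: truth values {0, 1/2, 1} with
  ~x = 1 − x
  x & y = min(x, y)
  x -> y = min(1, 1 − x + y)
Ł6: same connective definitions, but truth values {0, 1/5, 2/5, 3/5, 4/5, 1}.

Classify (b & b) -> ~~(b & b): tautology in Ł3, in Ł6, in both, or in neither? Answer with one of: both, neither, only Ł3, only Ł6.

In Ł3: every assignment gives 1 — tautology.
In Ł6: every assignment gives 1 — tautology.

both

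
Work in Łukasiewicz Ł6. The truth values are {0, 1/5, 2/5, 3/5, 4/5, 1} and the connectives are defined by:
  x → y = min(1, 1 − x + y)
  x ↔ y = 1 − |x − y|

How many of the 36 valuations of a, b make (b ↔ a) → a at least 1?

17

value 1: 17 assignments (counts)
value 4/5: 7 assignments
value 3/5: 5 assignments
value 2/5: 4 assignments
value 1/5: 2 assignments
value 0: 1 assignment
So 17 of the 36 assignments meet the threshold.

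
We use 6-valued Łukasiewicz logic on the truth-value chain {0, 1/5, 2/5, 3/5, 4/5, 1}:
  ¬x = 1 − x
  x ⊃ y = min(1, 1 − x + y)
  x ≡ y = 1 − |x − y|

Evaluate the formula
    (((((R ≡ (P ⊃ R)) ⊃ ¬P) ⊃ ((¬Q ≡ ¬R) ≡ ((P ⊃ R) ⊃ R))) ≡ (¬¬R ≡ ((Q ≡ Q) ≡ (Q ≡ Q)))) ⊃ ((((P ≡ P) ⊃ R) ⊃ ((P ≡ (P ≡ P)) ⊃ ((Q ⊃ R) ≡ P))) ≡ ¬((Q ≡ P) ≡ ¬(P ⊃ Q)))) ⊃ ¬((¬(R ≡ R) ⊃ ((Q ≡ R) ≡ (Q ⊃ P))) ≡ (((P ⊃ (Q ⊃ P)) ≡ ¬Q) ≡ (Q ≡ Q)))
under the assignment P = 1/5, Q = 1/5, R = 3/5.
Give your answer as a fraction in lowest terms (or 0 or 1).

P ⊃ R = 1/5 ⊃ 3/5 = 1
R ≡ (P ⊃ R) = 3/5 ≡ 1 = 3/5
¬P = ¬1/5 = 4/5
(R ≡ (P ⊃ R)) ⊃ ¬P = 3/5 ⊃ 4/5 = 1
¬Q = ¬1/5 = 4/5
¬R = ¬3/5 = 2/5
¬Q ≡ ¬R = 4/5 ≡ 2/5 = 3/5
P ⊃ R = 1/5 ⊃ 3/5 = 1
(P ⊃ R) ⊃ R = 1 ⊃ 3/5 = 3/5
(¬Q ≡ ¬R) ≡ ((P ⊃ R) ⊃ R) = 3/5 ≡ 3/5 = 1
((R ≡ (P ⊃ R)) ⊃ ¬P) ⊃ ((¬Q ≡ ¬R) ≡ ((P ⊃ R) ⊃ R)) = 1 ⊃ 1 = 1
¬R = ¬3/5 = 2/5
¬¬R = ¬2/5 = 3/5
Q ≡ Q = 1/5 ≡ 1/5 = 1
Q ≡ Q = 1/5 ≡ 1/5 = 1
(Q ≡ Q) ≡ (Q ≡ Q) = 1 ≡ 1 = 1
¬¬R ≡ ((Q ≡ Q) ≡ (Q ≡ Q)) = 3/5 ≡ 1 = 3/5
(((R ≡ (P ⊃ R)) ⊃ ¬P) ⊃ ((¬Q ≡ ¬R) ≡ ((P ⊃ R) ⊃ R))) ≡ (¬¬R ≡ ((Q ≡ Q) ≡ (Q ≡ Q))) = 1 ≡ 3/5 = 3/5
P ≡ P = 1/5 ≡ 1/5 = 1
(P ≡ P) ⊃ R = 1 ⊃ 3/5 = 3/5
P ≡ P = 1/5 ≡ 1/5 = 1
P ≡ (P ≡ P) = 1/5 ≡ 1 = 1/5
Q ⊃ R = 1/5 ⊃ 3/5 = 1
(Q ⊃ R) ≡ P = 1 ≡ 1/5 = 1/5
(P ≡ (P ≡ P)) ⊃ ((Q ⊃ R) ≡ P) = 1/5 ⊃ 1/5 = 1
((P ≡ P) ⊃ R) ⊃ ((P ≡ (P ≡ P)) ⊃ ((Q ⊃ R) ≡ P)) = 3/5 ⊃ 1 = 1
Q ≡ P = 1/5 ≡ 1/5 = 1
P ⊃ Q = 1/5 ⊃ 1/5 = 1
¬(P ⊃ Q) = ¬1 = 0
(Q ≡ P) ≡ ¬(P ⊃ Q) = 1 ≡ 0 = 0
¬((Q ≡ P) ≡ ¬(P ⊃ Q)) = ¬0 = 1
(((P ≡ P) ⊃ R) ⊃ ((P ≡ (P ≡ P)) ⊃ ((Q ⊃ R) ≡ P))) ≡ ¬((Q ≡ P) ≡ ¬(P ⊃ Q)) = 1 ≡ 1 = 1
((((R ≡ (P ⊃ R)) ⊃ ¬P) ⊃ ((¬Q ≡ ¬R) ≡ ((P ⊃ R) ⊃ R))) ≡ (¬¬R ≡ ((Q ≡ Q) ≡ (Q ≡ Q)))) ⊃ ((((P ≡ P) ⊃ R) ⊃ ((P ≡ (P ≡ P)) ⊃ ((Q ⊃ R) ≡ P))) ≡ ¬((Q ≡ P) ≡ ¬(P ⊃ Q))) = 3/5 ⊃ 1 = 1
R ≡ R = 3/5 ≡ 3/5 = 1
¬(R ≡ R) = ¬1 = 0
Q ≡ R = 1/5 ≡ 3/5 = 3/5
Q ⊃ P = 1/5 ⊃ 1/5 = 1
(Q ≡ R) ≡ (Q ⊃ P) = 3/5 ≡ 1 = 3/5
¬(R ≡ R) ⊃ ((Q ≡ R) ≡ (Q ⊃ P)) = 0 ⊃ 3/5 = 1
Q ⊃ P = 1/5 ⊃ 1/5 = 1
P ⊃ (Q ⊃ P) = 1/5 ⊃ 1 = 1
¬Q = ¬1/5 = 4/5
(P ⊃ (Q ⊃ P)) ≡ ¬Q = 1 ≡ 4/5 = 4/5
Q ≡ Q = 1/5 ≡ 1/5 = 1
((P ⊃ (Q ⊃ P)) ≡ ¬Q) ≡ (Q ≡ Q) = 4/5 ≡ 1 = 4/5
(¬(R ≡ R) ⊃ ((Q ≡ R) ≡ (Q ⊃ P))) ≡ (((P ⊃ (Q ⊃ P)) ≡ ¬Q) ≡ (Q ≡ Q)) = 1 ≡ 4/5 = 4/5
¬((¬(R ≡ R) ⊃ ((Q ≡ R) ≡ (Q ⊃ P))) ≡ (((P ⊃ (Q ⊃ P)) ≡ ¬Q) ≡ (Q ≡ Q))) = ¬4/5 = 1/5
(((((R ≡ (P ⊃ R)) ⊃ ¬P) ⊃ ((¬Q ≡ ¬R) ≡ ((P ⊃ R) ⊃ R))) ≡ (¬¬R ≡ ((Q ≡ Q) ≡ (Q ≡ Q)))) ⊃ ((((P ≡ P) ⊃ R) ⊃ ((P ≡ (P ≡ P)) ⊃ ((Q ⊃ R) ≡ P))) ≡ ¬((Q ≡ P) ≡ ¬(P ⊃ Q)))) ⊃ ¬((¬(R ≡ R) ⊃ ((Q ≡ R) ≡ (Q ⊃ P))) ≡ (((P ⊃ (Q ⊃ P)) ≡ ¬Q) ≡ (Q ≡ Q))) = 1 ⊃ 1/5 = 1/5

1/5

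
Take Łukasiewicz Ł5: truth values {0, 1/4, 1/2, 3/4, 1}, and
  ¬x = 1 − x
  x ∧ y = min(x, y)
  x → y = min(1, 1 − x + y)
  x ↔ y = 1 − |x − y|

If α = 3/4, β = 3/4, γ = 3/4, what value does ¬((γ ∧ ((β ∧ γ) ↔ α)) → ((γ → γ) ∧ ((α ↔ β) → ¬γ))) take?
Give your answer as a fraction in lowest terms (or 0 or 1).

β ∧ γ = 3/4 ∧ 3/4 = 3/4
(β ∧ γ) ↔ α = 3/4 ↔ 3/4 = 1
γ ∧ ((β ∧ γ) ↔ α) = 3/4 ∧ 1 = 3/4
γ → γ = 3/4 → 3/4 = 1
α ↔ β = 3/4 ↔ 3/4 = 1
¬γ = ¬3/4 = 1/4
(α ↔ β) → ¬γ = 1 → 1/4 = 1/4
(γ → γ) ∧ ((α ↔ β) → ¬γ) = 1 ∧ 1/4 = 1/4
(γ ∧ ((β ∧ γ) ↔ α)) → ((γ → γ) ∧ ((α ↔ β) → ¬γ)) = 3/4 → 1/4 = 1/2
¬((γ ∧ ((β ∧ γ) ↔ α)) → ((γ → γ) ∧ ((α ↔ β) → ¬γ))) = ¬1/2 = 1/2

1/2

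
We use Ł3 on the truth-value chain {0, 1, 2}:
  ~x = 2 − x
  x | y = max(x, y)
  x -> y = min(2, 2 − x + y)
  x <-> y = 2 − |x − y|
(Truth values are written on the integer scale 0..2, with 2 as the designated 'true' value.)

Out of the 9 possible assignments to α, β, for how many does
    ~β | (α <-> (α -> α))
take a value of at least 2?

5

α = 0, β = 0 ↦ 2  ≥
α = 0, β = 1 ↦ 1  <
α = 0, β = 2 ↦ 0  <
α = 1, β = 0 ↦ 2  ≥
α = 1, β = 1 ↦ 1  <
α = 1, β = 2 ↦ 1  <
α = 2, β = 0 ↦ 2  ≥
α = 2, β = 1 ↦ 2  ≥
α = 2, β = 2 ↦ 2  ≥
So 5 of the 9 assignments meet the threshold.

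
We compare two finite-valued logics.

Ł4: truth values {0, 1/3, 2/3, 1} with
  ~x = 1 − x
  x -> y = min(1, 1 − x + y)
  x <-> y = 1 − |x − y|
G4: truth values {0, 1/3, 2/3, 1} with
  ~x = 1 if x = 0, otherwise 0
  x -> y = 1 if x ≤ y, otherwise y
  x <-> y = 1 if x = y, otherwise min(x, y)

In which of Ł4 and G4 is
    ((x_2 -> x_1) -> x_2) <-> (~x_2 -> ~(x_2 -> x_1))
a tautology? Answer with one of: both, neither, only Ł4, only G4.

only Ł4

In Ł4: every assignment gives 1 — tautology.
In G4: at x_1 = 1/3, x_2 = 1/3 the value is 1/3 — not a tautology.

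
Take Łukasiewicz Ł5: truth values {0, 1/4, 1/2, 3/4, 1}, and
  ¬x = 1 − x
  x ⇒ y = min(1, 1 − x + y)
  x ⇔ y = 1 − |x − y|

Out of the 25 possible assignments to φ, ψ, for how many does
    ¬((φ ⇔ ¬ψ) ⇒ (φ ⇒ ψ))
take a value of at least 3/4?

1

value 1: 1 assignment (counts)
value 1/2: 3 assignments
value 0: 21 assignments
So 1 of the 25 assignments meets the threshold.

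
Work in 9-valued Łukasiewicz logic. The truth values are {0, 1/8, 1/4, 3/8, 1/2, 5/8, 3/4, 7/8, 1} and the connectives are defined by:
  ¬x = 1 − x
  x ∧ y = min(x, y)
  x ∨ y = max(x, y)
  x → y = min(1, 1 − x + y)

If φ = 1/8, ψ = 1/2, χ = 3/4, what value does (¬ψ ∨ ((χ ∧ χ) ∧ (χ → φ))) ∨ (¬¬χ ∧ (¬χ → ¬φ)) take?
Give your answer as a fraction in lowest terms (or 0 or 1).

¬ψ = ¬1/2 = 1/2
χ ∧ χ = 3/4 ∧ 3/4 = 3/4
χ → φ = 3/4 → 1/8 = 3/8
(χ ∧ χ) ∧ (χ → φ) = 3/4 ∧ 3/8 = 3/8
¬ψ ∨ ((χ ∧ χ) ∧ (χ → φ)) = 1/2 ∨ 3/8 = 1/2
¬χ = ¬3/4 = 1/4
¬¬χ = ¬1/4 = 3/4
¬χ = ¬3/4 = 1/4
¬φ = ¬1/8 = 7/8
¬χ → ¬φ = 1/4 → 7/8 = 1
¬¬χ ∧ (¬χ → ¬φ) = 3/4 ∧ 1 = 3/4
(¬ψ ∨ ((χ ∧ χ) ∧ (χ → φ))) ∨ (¬¬χ ∧ (¬χ → ¬φ)) = 1/2 ∨ 3/4 = 3/4

3/4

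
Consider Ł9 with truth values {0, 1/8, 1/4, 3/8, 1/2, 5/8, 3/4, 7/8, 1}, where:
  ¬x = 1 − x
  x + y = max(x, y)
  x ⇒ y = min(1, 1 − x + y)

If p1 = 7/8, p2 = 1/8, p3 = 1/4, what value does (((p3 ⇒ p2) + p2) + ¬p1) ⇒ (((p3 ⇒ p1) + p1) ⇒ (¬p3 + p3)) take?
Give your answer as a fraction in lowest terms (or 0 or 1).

7/8

p3 ⇒ p2 = 1/4 ⇒ 1/8 = 7/8
(p3 ⇒ p2) + p2 = 7/8 + 1/8 = 7/8
¬p1 = ¬7/8 = 1/8
((p3 ⇒ p2) + p2) + ¬p1 = 7/8 + 1/8 = 7/8
p3 ⇒ p1 = 1/4 ⇒ 7/8 = 1
(p3 ⇒ p1) + p1 = 1 + 7/8 = 1
¬p3 = ¬1/4 = 3/4
¬p3 + p3 = 3/4 + 1/4 = 3/4
((p3 ⇒ p1) + p1) ⇒ (¬p3 + p3) = 1 ⇒ 3/4 = 3/4
(((p3 ⇒ p2) + p2) + ¬p1) ⇒ (((p3 ⇒ p1) + p1) ⇒ (¬p3 + p3)) = 7/8 ⇒ 3/4 = 7/8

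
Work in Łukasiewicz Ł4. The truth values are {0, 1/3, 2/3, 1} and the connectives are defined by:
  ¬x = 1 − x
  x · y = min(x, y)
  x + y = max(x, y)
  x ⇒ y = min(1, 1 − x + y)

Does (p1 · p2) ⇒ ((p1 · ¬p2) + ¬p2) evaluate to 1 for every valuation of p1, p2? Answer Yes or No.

Counterexample: take p1 = 1/3, p2 = 1.
p1 · p2 = 1/3 · 1 = 1/3
¬p2 = ¬1 = 0
p1 · ¬p2 = 1/3 · 0 = 0
¬p2 = ¬1 = 0
(p1 · ¬p2) + ¬p2 = 0 + 0 = 0
(p1 · p2) ⇒ ((p1 · ¬p2) + ¬p2) = 1/3 ⇒ 0 = 2/3
This gives 2/3 ≠ 1.

No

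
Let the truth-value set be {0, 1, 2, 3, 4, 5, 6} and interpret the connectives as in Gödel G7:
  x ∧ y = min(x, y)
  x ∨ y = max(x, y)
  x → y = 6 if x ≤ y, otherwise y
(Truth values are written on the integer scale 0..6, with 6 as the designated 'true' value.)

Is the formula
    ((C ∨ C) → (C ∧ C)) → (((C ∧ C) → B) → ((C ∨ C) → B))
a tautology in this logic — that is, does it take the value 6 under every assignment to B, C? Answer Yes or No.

At B = 4, C = 0, for instance:
C ∨ C = 0 ∨ 0 = 0
C ∧ C = 0 ∧ 0 = 0
(C ∨ C) → (C ∧ C) = 0 → 0 = 6
(C ∧ C) → B = 0 → 4 = 6
(C ∨ C) → B = 0 → 4 = 6
((C ∧ C) → B) → ((C ∨ C) → B) = 6 → 6 = 6
((C ∨ C) → (C ∧ C)) → (((C ∧ C) → B) → ((C ∨ C) → B)) = 6 → 6 = 6
and checking the remaining 48 assignments likewise gives ≥ 6 in every case.

Yes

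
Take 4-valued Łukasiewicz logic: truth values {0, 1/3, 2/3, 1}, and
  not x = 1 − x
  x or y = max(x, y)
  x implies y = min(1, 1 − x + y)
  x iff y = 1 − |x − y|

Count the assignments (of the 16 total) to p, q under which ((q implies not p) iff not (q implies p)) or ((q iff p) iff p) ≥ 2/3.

p = 0, q = 0 ↦ 0  <
p = 0, q = 1/3 ↦ 1/3  <
p = 0, q = 2/3 ↦ 2/3  ≥
p = 0, q = 1 ↦ 1  ≥
p = 1/3, q = 0 ↦ 2/3  ≥
p = 1/3, q = 1/3 ↦ 1/3  <
p = 1/3, q = 2/3 ↦ 2/3  ≥
p = 1/3, q = 1 ↦ 1  ≥
p = 2/3, q = 0 ↦ 2/3  ≥
p = 2/3, q = 1/3 ↦ 1  ≥
p = 2/3, q = 2/3 ↦ 2/3  ≥
p = 2/3, q = 1 ↦ 1  ≥
p = 1, q = 0 ↦ 0  <
p = 1, q = 1/3 ↦ 1/3  <
p = 1, q = 2/3 ↦ 2/3  ≥
p = 1, q = 1 ↦ 1  ≥
So 11 of the 16 assignments meet the threshold.

11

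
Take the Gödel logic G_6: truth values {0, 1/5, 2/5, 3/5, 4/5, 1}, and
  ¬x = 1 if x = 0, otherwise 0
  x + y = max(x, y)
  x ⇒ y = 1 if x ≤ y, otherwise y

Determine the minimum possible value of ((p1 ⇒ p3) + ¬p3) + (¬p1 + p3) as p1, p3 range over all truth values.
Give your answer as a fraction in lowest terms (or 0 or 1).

Take p1 = 2/5, p3 = 1/5:
p1 ⇒ p3 = 2/5 ⇒ 1/5 = 1/5
¬p3 = ¬1/5 = 0
(p1 ⇒ p3) + ¬p3 = 1/5 + 0 = 1/5
¬p1 = ¬2/5 = 0
¬p1 + p3 = 0 + 1/5 = 1/5
((p1 ⇒ p3) + ¬p3) + (¬p1 + p3) = 1/5 + 1/5 = 1/5
No assignment yields a value below 1/5, so this is the minimum.

1/5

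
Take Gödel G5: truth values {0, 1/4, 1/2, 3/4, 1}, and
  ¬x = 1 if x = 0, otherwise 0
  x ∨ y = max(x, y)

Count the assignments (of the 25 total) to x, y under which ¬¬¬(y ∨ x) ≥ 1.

1

value 1: 1 assignment (counts)
value 0: 24 assignments
So 1 of the 25 assignments meets the threshold.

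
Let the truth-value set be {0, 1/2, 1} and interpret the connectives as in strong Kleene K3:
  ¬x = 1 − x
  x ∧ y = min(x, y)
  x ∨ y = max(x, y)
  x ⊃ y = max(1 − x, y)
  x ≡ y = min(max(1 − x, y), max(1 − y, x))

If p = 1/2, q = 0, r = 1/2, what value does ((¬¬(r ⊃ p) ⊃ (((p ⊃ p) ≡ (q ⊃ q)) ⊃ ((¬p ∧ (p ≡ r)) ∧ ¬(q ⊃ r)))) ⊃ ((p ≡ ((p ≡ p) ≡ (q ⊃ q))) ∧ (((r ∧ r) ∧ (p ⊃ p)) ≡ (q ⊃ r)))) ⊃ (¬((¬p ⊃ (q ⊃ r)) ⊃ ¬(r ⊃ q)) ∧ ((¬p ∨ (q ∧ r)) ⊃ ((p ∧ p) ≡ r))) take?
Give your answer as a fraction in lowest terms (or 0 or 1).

r ⊃ p = 1/2 ⊃ 1/2 = 1/2
¬(r ⊃ p) = ¬1/2 = 1/2
¬¬(r ⊃ p) = ¬1/2 = 1/2
p ⊃ p = 1/2 ⊃ 1/2 = 1/2
q ⊃ q = 0 ⊃ 0 = 1
(p ⊃ p) ≡ (q ⊃ q) = 1/2 ≡ 1 = 1/2
¬p = ¬1/2 = 1/2
p ≡ r = 1/2 ≡ 1/2 = 1/2
¬p ∧ (p ≡ r) = 1/2 ∧ 1/2 = 1/2
q ⊃ r = 0 ⊃ 1/2 = 1
¬(q ⊃ r) = ¬1 = 0
(¬p ∧ (p ≡ r)) ∧ ¬(q ⊃ r) = 1/2 ∧ 0 = 0
((p ⊃ p) ≡ (q ⊃ q)) ⊃ ((¬p ∧ (p ≡ r)) ∧ ¬(q ⊃ r)) = 1/2 ⊃ 0 = 1/2
¬¬(r ⊃ p) ⊃ (((p ⊃ p) ≡ (q ⊃ q)) ⊃ ((¬p ∧ (p ≡ r)) ∧ ¬(q ⊃ r))) = 1/2 ⊃ 1/2 = 1/2
p ≡ p = 1/2 ≡ 1/2 = 1/2
q ⊃ q = 0 ⊃ 0 = 1
(p ≡ p) ≡ (q ⊃ q) = 1/2 ≡ 1 = 1/2
p ≡ ((p ≡ p) ≡ (q ⊃ q)) = 1/2 ≡ 1/2 = 1/2
r ∧ r = 1/2 ∧ 1/2 = 1/2
p ⊃ p = 1/2 ⊃ 1/2 = 1/2
(r ∧ r) ∧ (p ⊃ p) = 1/2 ∧ 1/2 = 1/2
q ⊃ r = 0 ⊃ 1/2 = 1
((r ∧ r) ∧ (p ⊃ p)) ≡ (q ⊃ r) = 1/2 ≡ 1 = 1/2
(p ≡ ((p ≡ p) ≡ (q ⊃ q))) ∧ (((r ∧ r) ∧ (p ⊃ p)) ≡ (q ⊃ r)) = 1/2 ∧ 1/2 = 1/2
(¬¬(r ⊃ p) ⊃ (((p ⊃ p) ≡ (q ⊃ q)) ⊃ ((¬p ∧ (p ≡ r)) ∧ ¬(q ⊃ r)))) ⊃ ((p ≡ ((p ≡ p) ≡ (q ⊃ q))) ∧ (((r ∧ r) ∧ (p ⊃ p)) ≡ (q ⊃ r))) = 1/2 ⊃ 1/2 = 1/2
¬p = ¬1/2 = 1/2
q ⊃ r = 0 ⊃ 1/2 = 1
¬p ⊃ (q ⊃ r) = 1/2 ⊃ 1 = 1
r ⊃ q = 1/2 ⊃ 0 = 1/2
¬(r ⊃ q) = ¬1/2 = 1/2
(¬p ⊃ (q ⊃ r)) ⊃ ¬(r ⊃ q) = 1 ⊃ 1/2 = 1/2
¬((¬p ⊃ (q ⊃ r)) ⊃ ¬(r ⊃ q)) = ¬1/2 = 1/2
¬p = ¬1/2 = 1/2
q ∧ r = 0 ∧ 1/2 = 0
¬p ∨ (q ∧ r) = 1/2 ∨ 0 = 1/2
p ∧ p = 1/2 ∧ 1/2 = 1/2
(p ∧ p) ≡ r = 1/2 ≡ 1/2 = 1/2
(¬p ∨ (q ∧ r)) ⊃ ((p ∧ p) ≡ r) = 1/2 ⊃ 1/2 = 1/2
¬((¬p ⊃ (q ⊃ r)) ⊃ ¬(r ⊃ q)) ∧ ((¬p ∨ (q ∧ r)) ⊃ ((p ∧ p) ≡ r)) = 1/2 ∧ 1/2 = 1/2
((¬¬(r ⊃ p) ⊃ (((p ⊃ p) ≡ (q ⊃ q)) ⊃ ((¬p ∧ (p ≡ r)) ∧ ¬(q ⊃ r)))) ⊃ ((p ≡ ((p ≡ p) ≡ (q ⊃ q))) ∧ (((r ∧ r) ∧ (p ⊃ p)) ≡ (q ⊃ r)))) ⊃ (¬((¬p ⊃ (q ⊃ r)) ⊃ ¬(r ⊃ q)) ∧ ((¬p ∨ (q ∧ r)) ⊃ ((p ∧ p) ≡ r))) = 1/2 ⊃ 1/2 = 1/2

1/2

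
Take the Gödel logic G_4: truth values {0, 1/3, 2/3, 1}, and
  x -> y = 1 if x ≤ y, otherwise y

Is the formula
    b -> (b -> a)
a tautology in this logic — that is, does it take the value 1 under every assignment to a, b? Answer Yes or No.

No

Counterexample: take a = 0, b = 1/3.
b -> a = 1/3 -> 0 = 0
b -> (b -> a) = 1/3 -> 0 = 0
This gives 0 ≠ 1.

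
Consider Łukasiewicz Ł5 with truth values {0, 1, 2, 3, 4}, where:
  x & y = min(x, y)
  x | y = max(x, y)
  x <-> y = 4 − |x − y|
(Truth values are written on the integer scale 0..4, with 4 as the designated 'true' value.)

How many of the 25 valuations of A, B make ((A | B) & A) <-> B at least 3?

value 4: 5 assignments (counts)
value 3: 8 assignments (counts)
value 2: 6 assignments
value 1: 4 assignments
value 0: 2 assignments
So 13 of the 25 assignments meet the threshold.

13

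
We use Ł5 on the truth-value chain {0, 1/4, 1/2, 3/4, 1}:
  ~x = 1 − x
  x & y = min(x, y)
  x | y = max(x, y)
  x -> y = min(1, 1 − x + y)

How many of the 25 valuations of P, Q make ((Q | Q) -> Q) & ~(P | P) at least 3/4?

value 1: 5 assignments (counts)
value 3/4: 5 assignments (counts)
value 1/2: 5 assignments
value 1/4: 5 assignments
value 0: 5 assignments
So 10 of the 25 assignments meet the threshold.

10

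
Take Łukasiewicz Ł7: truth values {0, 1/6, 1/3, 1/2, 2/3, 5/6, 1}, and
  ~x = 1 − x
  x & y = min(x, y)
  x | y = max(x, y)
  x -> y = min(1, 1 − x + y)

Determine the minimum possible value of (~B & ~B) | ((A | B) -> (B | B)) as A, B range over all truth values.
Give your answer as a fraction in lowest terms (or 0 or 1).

1/2

Take A = 1, B = 1/2:
~B = ~1/2 = 1/2
~B = ~1/2 = 1/2
~B & ~B = 1/2 & 1/2 = 1/2
A | B = 1 | 1/2 = 1
B | B = 1/2 | 1/2 = 1/2
(A | B) -> (B | B) = 1 -> 1/2 = 1/2
(~B & ~B) | ((A | B) -> (B | B)) = 1/2 | 1/2 = 1/2
No assignment yields a value below 1/2, so this is the minimum.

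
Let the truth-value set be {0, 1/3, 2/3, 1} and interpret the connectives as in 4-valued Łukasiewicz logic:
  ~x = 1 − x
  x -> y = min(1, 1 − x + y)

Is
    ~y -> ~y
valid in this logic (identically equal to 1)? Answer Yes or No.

Yes

y = 0 ↦ 1
y = 1/3 ↦ 1
y = 2/3 ↦ 1
y = 1 ↦ 1
Every assignment gives a value ≥ 1.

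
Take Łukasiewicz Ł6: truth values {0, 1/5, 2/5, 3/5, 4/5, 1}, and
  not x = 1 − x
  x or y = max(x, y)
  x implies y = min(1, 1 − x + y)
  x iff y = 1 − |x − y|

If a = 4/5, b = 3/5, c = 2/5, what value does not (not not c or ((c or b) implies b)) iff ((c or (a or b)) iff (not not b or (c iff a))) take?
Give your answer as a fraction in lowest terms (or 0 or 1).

1/5

not c = not 2/5 = 3/5
not not c = not 3/5 = 2/5
c or b = 2/5 or 3/5 = 3/5
(c or b) implies b = 3/5 implies 3/5 = 1
not not c or ((c or b) implies b) = 2/5 or 1 = 1
not (not not c or ((c or b) implies b)) = not 1 = 0
a or b = 4/5 or 3/5 = 4/5
c or (a or b) = 2/5 or 4/5 = 4/5
not b = not 3/5 = 2/5
not not b = not 2/5 = 3/5
c iff a = 2/5 iff 4/5 = 3/5
not not b or (c iff a) = 3/5 or 3/5 = 3/5
(c or (a or b)) iff (not not b or (c iff a)) = 4/5 iff 3/5 = 4/5
not (not not c or ((c or b) implies b)) iff ((c or (a or b)) iff (not not b or (c iff a))) = 0 iff 4/5 = 1/5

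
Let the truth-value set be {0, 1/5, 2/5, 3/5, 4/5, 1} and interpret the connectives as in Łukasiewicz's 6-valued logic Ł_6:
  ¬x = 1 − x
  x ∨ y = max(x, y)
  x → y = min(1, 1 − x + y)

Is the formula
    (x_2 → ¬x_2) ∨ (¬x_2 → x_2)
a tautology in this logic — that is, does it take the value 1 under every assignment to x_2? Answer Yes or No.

x_2 = 0 ↦ 1
x_2 = 1/5 ↦ 1
x_2 = 2/5 ↦ 1
x_2 = 3/5 ↦ 1
x_2 = 4/5 ↦ 1
x_2 = 1 ↦ 1
Every assignment gives a value ≥ 1.

Yes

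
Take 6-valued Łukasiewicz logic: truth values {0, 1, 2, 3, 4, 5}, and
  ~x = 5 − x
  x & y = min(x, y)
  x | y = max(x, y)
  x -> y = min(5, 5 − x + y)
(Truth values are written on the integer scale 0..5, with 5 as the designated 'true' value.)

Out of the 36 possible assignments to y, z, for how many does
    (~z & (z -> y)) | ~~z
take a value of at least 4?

24

value 5: 12 assignments (counts)
value 4: 12 assignments (counts)
value 3: 12 assignments
So 24 of the 36 assignments meet the threshold.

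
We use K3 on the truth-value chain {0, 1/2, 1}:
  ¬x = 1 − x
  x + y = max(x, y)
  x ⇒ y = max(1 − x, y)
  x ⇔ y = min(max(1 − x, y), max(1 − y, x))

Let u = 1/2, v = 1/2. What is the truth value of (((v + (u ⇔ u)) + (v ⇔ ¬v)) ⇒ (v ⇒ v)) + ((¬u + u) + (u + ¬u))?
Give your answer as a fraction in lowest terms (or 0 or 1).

1/2

u ⇔ u = 1/2 ⇔ 1/2 = 1/2
v + (u ⇔ u) = 1/2 + 1/2 = 1/2
¬v = ¬1/2 = 1/2
v ⇔ ¬v = 1/2 ⇔ 1/2 = 1/2
(v + (u ⇔ u)) + (v ⇔ ¬v) = 1/2 + 1/2 = 1/2
v ⇒ v = 1/2 ⇒ 1/2 = 1/2
((v + (u ⇔ u)) + (v ⇔ ¬v)) ⇒ (v ⇒ v) = 1/2 ⇒ 1/2 = 1/2
¬u = ¬1/2 = 1/2
¬u + u = 1/2 + 1/2 = 1/2
¬u = ¬1/2 = 1/2
u + ¬u = 1/2 + 1/2 = 1/2
(¬u + u) + (u + ¬u) = 1/2 + 1/2 = 1/2
(((v + (u ⇔ u)) + (v ⇔ ¬v)) ⇒ (v ⇒ v)) + ((¬u + u) + (u + ¬u)) = 1/2 + 1/2 = 1/2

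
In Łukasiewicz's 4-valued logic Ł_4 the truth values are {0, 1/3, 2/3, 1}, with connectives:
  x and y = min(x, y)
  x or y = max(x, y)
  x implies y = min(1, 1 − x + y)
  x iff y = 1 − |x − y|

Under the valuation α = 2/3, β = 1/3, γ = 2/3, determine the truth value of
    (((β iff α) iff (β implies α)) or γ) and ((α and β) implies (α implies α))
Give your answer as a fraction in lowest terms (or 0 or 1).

2/3

β iff α = 1/3 iff 2/3 = 2/3
β implies α = 1/3 implies 2/3 = 1
(β iff α) iff (β implies α) = 2/3 iff 1 = 2/3
((β iff α) iff (β implies α)) or γ = 2/3 or 2/3 = 2/3
α and β = 2/3 and 1/3 = 1/3
α implies α = 2/3 implies 2/3 = 1
(α and β) implies (α implies α) = 1/3 implies 1 = 1
(((β iff α) iff (β implies α)) or γ) and ((α and β) implies (α implies α)) = 2/3 and 1 = 2/3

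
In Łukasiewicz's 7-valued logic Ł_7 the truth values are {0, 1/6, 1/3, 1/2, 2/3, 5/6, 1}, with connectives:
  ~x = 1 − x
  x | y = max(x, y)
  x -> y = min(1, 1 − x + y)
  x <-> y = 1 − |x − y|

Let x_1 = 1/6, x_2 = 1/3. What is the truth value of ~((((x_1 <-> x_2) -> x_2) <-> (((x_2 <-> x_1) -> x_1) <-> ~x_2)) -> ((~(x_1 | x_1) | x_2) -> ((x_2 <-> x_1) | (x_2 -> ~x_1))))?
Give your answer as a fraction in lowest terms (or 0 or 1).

0

x_1 <-> x_2 = 1/6 <-> 1/3 = 5/6
(x_1 <-> x_2) -> x_2 = 5/6 -> 1/3 = 1/2
x_2 <-> x_1 = 1/3 <-> 1/6 = 5/6
(x_2 <-> x_1) -> x_1 = 5/6 -> 1/6 = 1/3
~x_2 = ~1/3 = 2/3
((x_2 <-> x_1) -> x_1) <-> ~x_2 = 1/3 <-> 2/3 = 2/3
((x_1 <-> x_2) -> x_2) <-> (((x_2 <-> x_1) -> x_1) <-> ~x_2) = 1/2 <-> 2/3 = 5/6
x_1 | x_1 = 1/6 | 1/6 = 1/6
~(x_1 | x_1) = ~1/6 = 5/6
~(x_1 | x_1) | x_2 = 5/6 | 1/3 = 5/6
x_2 <-> x_1 = 1/3 <-> 1/6 = 5/6
~x_1 = ~1/6 = 5/6
x_2 -> ~x_1 = 1/3 -> 5/6 = 1
(x_2 <-> x_1) | (x_2 -> ~x_1) = 5/6 | 1 = 1
(~(x_1 | x_1) | x_2) -> ((x_2 <-> x_1) | (x_2 -> ~x_1)) = 5/6 -> 1 = 1
(((x_1 <-> x_2) -> x_2) <-> (((x_2 <-> x_1) -> x_1) <-> ~x_2)) -> ((~(x_1 | x_1) | x_2) -> ((x_2 <-> x_1) | (x_2 -> ~x_1))) = 5/6 -> 1 = 1
~((((x_1 <-> x_2) -> x_2) <-> (((x_2 <-> x_1) -> x_1) <-> ~x_2)) -> ((~(x_1 | x_1) | x_2) -> ((x_2 <-> x_1) | (x_2 -> ~x_1)))) = ~1 = 0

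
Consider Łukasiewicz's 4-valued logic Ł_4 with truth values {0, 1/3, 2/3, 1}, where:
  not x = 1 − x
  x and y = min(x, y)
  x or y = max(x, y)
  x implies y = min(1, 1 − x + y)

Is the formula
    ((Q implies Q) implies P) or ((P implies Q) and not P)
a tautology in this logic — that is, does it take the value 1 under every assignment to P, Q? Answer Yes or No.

Counterexample: take P = 1/3, Q = 0.
Q implies Q = 0 implies 0 = 1
(Q implies Q) implies P = 1 implies 1/3 = 1/3
P implies Q = 1/3 implies 0 = 2/3
not P = not 1/3 = 2/3
(P implies Q) and not P = 2/3 and 2/3 = 2/3
((Q implies Q) implies P) or ((P implies Q) and not P) = 1/3 or 2/3 = 2/3
This gives 2/3 ≠ 1.

No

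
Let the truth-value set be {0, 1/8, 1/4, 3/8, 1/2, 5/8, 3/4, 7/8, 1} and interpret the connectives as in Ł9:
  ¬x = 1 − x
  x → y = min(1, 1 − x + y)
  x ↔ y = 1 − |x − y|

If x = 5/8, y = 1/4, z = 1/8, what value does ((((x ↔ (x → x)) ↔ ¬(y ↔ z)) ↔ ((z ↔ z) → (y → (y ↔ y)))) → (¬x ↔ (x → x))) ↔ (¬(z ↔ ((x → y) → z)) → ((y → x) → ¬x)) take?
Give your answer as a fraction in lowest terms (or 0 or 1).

7/8

x → x = 5/8 → 5/8 = 1
x ↔ (x → x) = 5/8 ↔ 1 = 5/8
y ↔ z = 1/4 ↔ 1/8 = 7/8
¬(y ↔ z) = ¬7/8 = 1/8
(x ↔ (x → x)) ↔ ¬(y ↔ z) = 5/8 ↔ 1/8 = 1/2
z ↔ z = 1/8 ↔ 1/8 = 1
y ↔ y = 1/4 ↔ 1/4 = 1
y → (y ↔ y) = 1/4 → 1 = 1
(z ↔ z) → (y → (y ↔ y)) = 1 → 1 = 1
((x ↔ (x → x)) ↔ ¬(y ↔ z)) ↔ ((z ↔ z) → (y → (y ↔ y))) = 1/2 ↔ 1 = 1/2
¬x = ¬5/8 = 3/8
x → x = 5/8 → 5/8 = 1
¬x ↔ (x → x) = 3/8 ↔ 1 = 3/8
(((x ↔ (x → x)) ↔ ¬(y ↔ z)) ↔ ((z ↔ z) → (y → (y ↔ y)))) → (¬x ↔ (x → x)) = 1/2 → 3/8 = 7/8
x → y = 5/8 → 1/4 = 5/8
(x → y) → z = 5/8 → 1/8 = 1/2
z ↔ ((x → y) → z) = 1/8 ↔ 1/2 = 5/8
¬(z ↔ ((x → y) → z)) = ¬5/8 = 3/8
y → x = 1/4 → 5/8 = 1
¬x = ¬5/8 = 3/8
(y → x) → ¬x = 1 → 3/8 = 3/8
¬(z ↔ ((x → y) → z)) → ((y → x) → ¬x) = 3/8 → 3/8 = 1
((((x ↔ (x → x)) ↔ ¬(y ↔ z)) ↔ ((z ↔ z) → (y → (y ↔ y)))) → (¬x ↔ (x → x))) ↔ (¬(z ↔ ((x → y) → z)) → ((y → x) → ¬x)) = 7/8 ↔ 1 = 7/8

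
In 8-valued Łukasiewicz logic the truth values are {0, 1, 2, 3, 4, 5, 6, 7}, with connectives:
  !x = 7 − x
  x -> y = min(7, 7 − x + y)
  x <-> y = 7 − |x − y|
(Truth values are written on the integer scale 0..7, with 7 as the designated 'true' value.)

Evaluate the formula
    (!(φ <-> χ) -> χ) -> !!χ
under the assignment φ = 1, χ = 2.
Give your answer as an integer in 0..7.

2

φ <-> χ = 1 <-> 2 = 6
!(φ <-> χ) = !6 = 1
!(φ <-> χ) -> χ = 1 -> 2 = 7
!χ = !2 = 5
!!χ = !5 = 2
(!(φ <-> χ) -> χ) -> !!χ = 7 -> 2 = 2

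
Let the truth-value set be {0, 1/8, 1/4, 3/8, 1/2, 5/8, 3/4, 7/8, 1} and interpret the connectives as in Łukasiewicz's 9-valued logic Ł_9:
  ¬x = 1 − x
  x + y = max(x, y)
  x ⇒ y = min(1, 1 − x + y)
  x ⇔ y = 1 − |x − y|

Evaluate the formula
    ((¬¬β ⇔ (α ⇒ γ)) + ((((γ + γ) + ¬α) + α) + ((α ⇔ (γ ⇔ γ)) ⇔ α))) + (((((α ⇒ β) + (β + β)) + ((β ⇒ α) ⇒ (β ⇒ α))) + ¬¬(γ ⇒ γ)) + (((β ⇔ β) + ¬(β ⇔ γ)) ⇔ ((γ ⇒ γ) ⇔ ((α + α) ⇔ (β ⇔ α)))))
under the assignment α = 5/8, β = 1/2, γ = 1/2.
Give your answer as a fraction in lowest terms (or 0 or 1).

1

¬β = ¬1/2 = 1/2
¬¬β = ¬1/2 = 1/2
α ⇒ γ = 5/8 ⇒ 1/2 = 7/8
¬¬β ⇔ (α ⇒ γ) = 1/2 ⇔ 7/8 = 5/8
γ + γ = 1/2 + 1/2 = 1/2
¬α = ¬5/8 = 3/8
(γ + γ) + ¬α = 1/2 + 3/8 = 1/2
((γ + γ) + ¬α) + α = 1/2 + 5/8 = 5/8
γ ⇔ γ = 1/2 ⇔ 1/2 = 1
α ⇔ (γ ⇔ γ) = 5/8 ⇔ 1 = 5/8
(α ⇔ (γ ⇔ γ)) ⇔ α = 5/8 ⇔ 5/8 = 1
(((γ + γ) + ¬α) + α) + ((α ⇔ (γ ⇔ γ)) ⇔ α) = 5/8 + 1 = 1
(¬¬β ⇔ (α ⇒ γ)) + ((((γ + γ) + ¬α) + α) + ((α ⇔ (γ ⇔ γ)) ⇔ α)) = 5/8 + 1 = 1
α ⇒ β = 5/8 ⇒ 1/2 = 7/8
β + β = 1/2 + 1/2 = 1/2
(α ⇒ β) + (β + β) = 7/8 + 1/2 = 7/8
β ⇒ α = 1/2 ⇒ 5/8 = 1
β ⇒ α = 1/2 ⇒ 5/8 = 1
(β ⇒ α) ⇒ (β ⇒ α) = 1 ⇒ 1 = 1
((α ⇒ β) + (β + β)) + ((β ⇒ α) ⇒ (β ⇒ α)) = 7/8 + 1 = 1
γ ⇒ γ = 1/2 ⇒ 1/2 = 1
¬(γ ⇒ γ) = ¬1 = 0
¬¬(γ ⇒ γ) = ¬0 = 1
(((α ⇒ β) + (β + β)) + ((β ⇒ α) ⇒ (β ⇒ α))) + ¬¬(γ ⇒ γ) = 1 + 1 = 1
β ⇔ β = 1/2 ⇔ 1/2 = 1
β ⇔ γ = 1/2 ⇔ 1/2 = 1
¬(β ⇔ γ) = ¬1 = 0
(β ⇔ β) + ¬(β ⇔ γ) = 1 + 0 = 1
γ ⇒ γ = 1/2 ⇒ 1/2 = 1
α + α = 5/8 + 5/8 = 5/8
β ⇔ α = 1/2 ⇔ 5/8 = 7/8
(α + α) ⇔ (β ⇔ α) = 5/8 ⇔ 7/8 = 3/4
(γ ⇒ γ) ⇔ ((α + α) ⇔ (β ⇔ α)) = 1 ⇔ 3/4 = 3/4
((β ⇔ β) + ¬(β ⇔ γ)) ⇔ ((γ ⇒ γ) ⇔ ((α + α) ⇔ (β ⇔ α))) = 1 ⇔ 3/4 = 3/4
((((α ⇒ β) + (β + β)) + ((β ⇒ α) ⇒ (β ⇒ α))) + ¬¬(γ ⇒ γ)) + (((β ⇔ β) + ¬(β ⇔ γ)) ⇔ ((γ ⇒ γ) ⇔ ((α + α) ⇔ (β ⇔ α)))) = 1 + 3/4 = 1
((¬¬β ⇔ (α ⇒ γ)) + ((((γ + γ) + ¬α) + α) + ((α ⇔ (γ ⇔ γ)) ⇔ α))) + (((((α ⇒ β) + (β + β)) + ((β ⇒ α) ⇒ (β ⇒ α))) + ¬¬(γ ⇒ γ)) + (((β ⇔ β) + ¬(β ⇔ γ)) ⇔ ((γ ⇒ γ) ⇔ ((α + α) ⇔ (β ⇔ α))))) = 1 + 1 = 1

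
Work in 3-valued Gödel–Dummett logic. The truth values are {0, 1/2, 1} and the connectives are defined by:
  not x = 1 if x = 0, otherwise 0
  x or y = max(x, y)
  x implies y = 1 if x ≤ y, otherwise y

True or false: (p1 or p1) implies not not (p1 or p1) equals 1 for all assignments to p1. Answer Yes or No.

p1 = 0 ↦ 1
p1 = 1/2 ↦ 1
p1 = 1 ↦ 1
Every assignment gives a value ≥ 1.

Yes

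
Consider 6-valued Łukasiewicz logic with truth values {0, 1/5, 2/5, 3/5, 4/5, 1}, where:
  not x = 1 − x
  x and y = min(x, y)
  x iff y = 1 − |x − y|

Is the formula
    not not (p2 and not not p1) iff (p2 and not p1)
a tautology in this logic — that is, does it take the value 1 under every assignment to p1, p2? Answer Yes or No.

Counterexample: take p1 = 0, p2 = 1/5.
not p1 = not 0 = 1
not not p1 = not 1 = 0
p2 and not not p1 = 1/5 and 0 = 0
not (p2 and not not p1) = not 0 = 1
not not (p2 and not not p1) = not 1 = 0
not p1 = not 0 = 1
p2 and not p1 = 1/5 and 1 = 1/5
not not (p2 and not not p1) iff (p2 and not p1) = 0 iff 1/5 = 4/5
This gives 4/5 ≠ 1.

No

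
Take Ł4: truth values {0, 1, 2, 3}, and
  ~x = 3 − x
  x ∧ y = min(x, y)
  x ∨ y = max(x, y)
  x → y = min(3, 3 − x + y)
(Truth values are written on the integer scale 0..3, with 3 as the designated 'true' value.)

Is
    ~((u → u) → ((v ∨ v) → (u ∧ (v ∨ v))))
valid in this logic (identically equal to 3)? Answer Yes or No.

Counterexample: take u = 0, v = 0.
u → u = 0 → 0 = 3
v ∨ v = 0 ∨ 0 = 0
v ∨ v = 0 ∨ 0 = 0
u ∧ (v ∨ v) = 0 ∧ 0 = 0
(v ∨ v) → (u ∧ (v ∨ v)) = 0 → 0 = 3
(u → u) → ((v ∨ v) → (u ∧ (v ∨ v))) = 3 → 3 = 3
~((u → u) → ((v ∨ v) → (u ∧ (v ∨ v)))) = ~3 = 0
This gives 0 ≠ 3.

No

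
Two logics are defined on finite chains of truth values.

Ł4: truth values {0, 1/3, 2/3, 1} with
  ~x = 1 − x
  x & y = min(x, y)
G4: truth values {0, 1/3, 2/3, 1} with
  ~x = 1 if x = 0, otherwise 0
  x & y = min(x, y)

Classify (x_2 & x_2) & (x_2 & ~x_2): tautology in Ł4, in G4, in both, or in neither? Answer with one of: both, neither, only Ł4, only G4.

In Ł4: at x_2 = 0 the value is 0 — not a tautology.
In G4: at x_2 = 0 the value is 0 — not a tautology.

neither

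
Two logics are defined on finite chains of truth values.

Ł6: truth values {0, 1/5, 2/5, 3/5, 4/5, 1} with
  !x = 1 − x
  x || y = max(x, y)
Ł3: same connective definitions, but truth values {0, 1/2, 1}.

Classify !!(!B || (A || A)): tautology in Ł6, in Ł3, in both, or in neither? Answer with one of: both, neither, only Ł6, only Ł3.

neither

In Ł6: at A = 0, B = 1/5 the value is 4/5 — not a tautology.
In Ł3: at A = 0, B = 1/2 the value is 1/2 — not a tautology.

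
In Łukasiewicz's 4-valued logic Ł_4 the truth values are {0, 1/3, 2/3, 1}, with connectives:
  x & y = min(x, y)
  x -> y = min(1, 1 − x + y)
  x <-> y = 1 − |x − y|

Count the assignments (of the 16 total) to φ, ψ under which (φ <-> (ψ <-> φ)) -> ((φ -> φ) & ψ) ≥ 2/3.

13

φ = 0, ψ = 0 ↦ 1  ≥
φ = 0, ψ = 1/3 ↦ 1  ≥
φ = 0, ψ = 2/3 ↦ 1  ≥
φ = 0, ψ = 1 ↦ 1  ≥
φ = 1/3, ψ = 0 ↦ 1/3  <
φ = 1/3, ψ = 1/3 ↦ 1  ≥
φ = 1/3, ψ = 2/3 ↦ 1  ≥
φ = 1/3, ψ = 1 ↦ 1  ≥
φ = 2/3, ψ = 0 ↦ 1/3  <
φ = 2/3, ψ = 1/3 ↦ 1/3  <
φ = 2/3, ψ = 2/3 ↦ 1  ≥
φ = 2/3, ψ = 1 ↦ 1  ≥
φ = 1, ψ = 0 ↦ 1  ≥
φ = 1, ψ = 1/3 ↦ 1  ≥
φ = 1, ψ = 2/3 ↦ 1  ≥
φ = 1, ψ = 1 ↦ 1  ≥
So 13 of the 16 assignments meet the threshold.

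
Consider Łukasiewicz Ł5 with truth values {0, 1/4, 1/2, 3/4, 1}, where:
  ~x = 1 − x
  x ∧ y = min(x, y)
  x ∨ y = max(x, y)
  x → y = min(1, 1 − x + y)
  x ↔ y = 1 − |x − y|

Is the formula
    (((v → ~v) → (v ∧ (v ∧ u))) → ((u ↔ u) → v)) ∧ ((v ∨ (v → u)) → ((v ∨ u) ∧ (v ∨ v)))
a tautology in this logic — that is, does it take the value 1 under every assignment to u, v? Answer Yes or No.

Counterexample: take u = 0, v = 0.
~v = ~0 = 1
v → ~v = 0 → 1 = 1
v ∧ u = 0 ∧ 0 = 0
v ∧ (v ∧ u) = 0 ∧ 0 = 0
(v → ~v) → (v ∧ (v ∧ u)) = 1 → 0 = 0
u ↔ u = 0 ↔ 0 = 1
(u ↔ u) → v = 1 → 0 = 0
((v → ~v) → (v ∧ (v ∧ u))) → ((u ↔ u) → v) = 0 → 0 = 1
v → u = 0 → 0 = 1
v ∨ (v → u) = 0 ∨ 1 = 1
v ∨ u = 0 ∨ 0 = 0
v ∨ v = 0 ∨ 0 = 0
(v ∨ u) ∧ (v ∨ v) = 0 ∧ 0 = 0
(v ∨ (v → u)) → ((v ∨ u) ∧ (v ∨ v)) = 1 → 0 = 0
(((v → ~v) → (v ∧ (v ∧ u))) → ((u ↔ u) → v)) ∧ ((v ∨ (v → u)) → ((v ∨ u) ∧ (v ∨ v))) = 1 ∧ 0 = 0
This gives 0 ≠ 1.

No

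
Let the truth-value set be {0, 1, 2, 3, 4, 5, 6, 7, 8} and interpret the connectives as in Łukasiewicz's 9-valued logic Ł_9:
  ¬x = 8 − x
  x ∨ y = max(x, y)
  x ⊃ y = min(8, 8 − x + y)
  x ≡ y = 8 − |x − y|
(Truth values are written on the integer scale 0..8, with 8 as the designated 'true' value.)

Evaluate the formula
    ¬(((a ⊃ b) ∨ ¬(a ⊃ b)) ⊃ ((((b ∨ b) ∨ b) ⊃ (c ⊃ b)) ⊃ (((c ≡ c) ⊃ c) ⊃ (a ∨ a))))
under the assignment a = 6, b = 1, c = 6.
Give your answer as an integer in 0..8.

a ⊃ b = 6 ⊃ 1 = 3
a ⊃ b = 6 ⊃ 1 = 3
¬(a ⊃ b) = ¬3 = 5
(a ⊃ b) ∨ ¬(a ⊃ b) = 3 ∨ 5 = 5
b ∨ b = 1 ∨ 1 = 1
(b ∨ b) ∨ b = 1 ∨ 1 = 1
c ⊃ b = 6 ⊃ 1 = 3
((b ∨ b) ∨ b) ⊃ (c ⊃ b) = 1 ⊃ 3 = 8
c ≡ c = 6 ≡ 6 = 8
(c ≡ c) ⊃ c = 8 ⊃ 6 = 6
a ∨ a = 6 ∨ 6 = 6
((c ≡ c) ⊃ c) ⊃ (a ∨ a) = 6 ⊃ 6 = 8
(((b ∨ b) ∨ b) ⊃ (c ⊃ b)) ⊃ (((c ≡ c) ⊃ c) ⊃ (a ∨ a)) = 8 ⊃ 8 = 8
((a ⊃ b) ∨ ¬(a ⊃ b)) ⊃ ((((b ∨ b) ∨ b) ⊃ (c ⊃ b)) ⊃ (((c ≡ c) ⊃ c) ⊃ (a ∨ a))) = 5 ⊃ 8 = 8
¬(((a ⊃ b) ∨ ¬(a ⊃ b)) ⊃ ((((b ∨ b) ∨ b) ⊃ (c ⊃ b)) ⊃ (((c ≡ c) ⊃ c) ⊃ (a ∨ a)))) = ¬8 = 0

0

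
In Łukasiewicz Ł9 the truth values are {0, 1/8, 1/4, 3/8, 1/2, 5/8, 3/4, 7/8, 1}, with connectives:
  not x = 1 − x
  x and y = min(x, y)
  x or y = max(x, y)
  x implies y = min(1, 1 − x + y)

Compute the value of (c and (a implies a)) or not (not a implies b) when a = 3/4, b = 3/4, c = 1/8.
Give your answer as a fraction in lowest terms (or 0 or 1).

1/8

a implies a = 3/4 implies 3/4 = 1
c and (a implies a) = 1/8 and 1 = 1/8
not a = not 3/4 = 1/4
not a implies b = 1/4 implies 3/4 = 1
not (not a implies b) = not 1 = 0
(c and (a implies a)) or not (not a implies b) = 1/8 or 0 = 1/8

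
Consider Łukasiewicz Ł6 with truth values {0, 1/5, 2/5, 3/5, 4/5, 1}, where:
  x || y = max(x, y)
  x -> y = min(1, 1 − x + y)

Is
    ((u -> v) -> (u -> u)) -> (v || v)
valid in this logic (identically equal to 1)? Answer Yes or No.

No

Counterexample: take u = 0, v = 0.
u -> v = 0 -> 0 = 1
u -> u = 0 -> 0 = 1
(u -> v) -> (u -> u) = 1 -> 1 = 1
v || v = 0 || 0 = 0
((u -> v) -> (u -> u)) -> (v || v) = 1 -> 0 = 0
This gives 0 ≠ 1.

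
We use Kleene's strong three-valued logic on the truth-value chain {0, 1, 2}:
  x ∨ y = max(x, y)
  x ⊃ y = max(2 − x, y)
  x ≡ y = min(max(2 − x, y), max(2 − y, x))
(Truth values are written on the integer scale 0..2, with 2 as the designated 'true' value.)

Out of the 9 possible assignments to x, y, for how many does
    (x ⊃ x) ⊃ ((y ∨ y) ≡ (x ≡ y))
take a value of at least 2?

2

x = 0, y = 0 ↦ 0  <
x = 0, y = 1 ↦ 1  <
x = 0, y = 2 ↦ 0  <
x = 1, y = 0 ↦ 1  <
x = 1, y = 1 ↦ 1  <
x = 1, y = 2 ↦ 1  <
x = 2, y = 0 ↦ 2  ≥
x = 2, y = 1 ↦ 1  <
x = 2, y = 2 ↦ 2  ≥
So 2 of the 9 assignments meet the threshold.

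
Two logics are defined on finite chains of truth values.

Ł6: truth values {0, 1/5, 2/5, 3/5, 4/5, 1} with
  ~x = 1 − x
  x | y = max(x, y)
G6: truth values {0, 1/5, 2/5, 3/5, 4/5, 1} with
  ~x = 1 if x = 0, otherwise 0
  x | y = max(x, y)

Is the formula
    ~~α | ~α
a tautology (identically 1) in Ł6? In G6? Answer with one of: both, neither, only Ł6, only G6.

only G6

In Ł6: at α = 1/5 the value is 4/5 — not a tautology.
In G6: every assignment gives 1 — tautology.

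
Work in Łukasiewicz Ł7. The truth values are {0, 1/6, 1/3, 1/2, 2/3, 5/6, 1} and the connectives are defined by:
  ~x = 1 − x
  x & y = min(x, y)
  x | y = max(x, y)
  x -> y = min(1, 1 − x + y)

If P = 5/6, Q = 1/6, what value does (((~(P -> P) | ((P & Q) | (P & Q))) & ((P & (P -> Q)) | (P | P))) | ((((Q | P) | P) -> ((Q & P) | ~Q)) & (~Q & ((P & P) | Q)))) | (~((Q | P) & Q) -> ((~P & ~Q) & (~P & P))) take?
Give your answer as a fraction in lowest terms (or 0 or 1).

5/6

P -> P = 5/6 -> 5/6 = 1
~(P -> P) = ~1 = 0
P & Q = 5/6 & 1/6 = 1/6
P & Q = 5/6 & 1/6 = 1/6
(P & Q) | (P & Q) = 1/6 | 1/6 = 1/6
~(P -> P) | ((P & Q) | (P & Q)) = 0 | 1/6 = 1/6
P -> Q = 5/6 -> 1/6 = 1/3
P & (P -> Q) = 5/6 & 1/3 = 1/3
P | P = 5/6 | 5/6 = 5/6
(P & (P -> Q)) | (P | P) = 1/3 | 5/6 = 5/6
(~(P -> P) | ((P & Q) | (P & Q))) & ((P & (P -> Q)) | (P | P)) = 1/6 & 5/6 = 1/6
Q | P = 1/6 | 5/6 = 5/6
(Q | P) | P = 5/6 | 5/6 = 5/6
Q & P = 1/6 & 5/6 = 1/6
~Q = ~1/6 = 5/6
(Q & P) | ~Q = 1/6 | 5/6 = 5/6
((Q | P) | P) -> ((Q & P) | ~Q) = 5/6 -> 5/6 = 1
~Q = ~1/6 = 5/6
P & P = 5/6 & 5/6 = 5/6
(P & P) | Q = 5/6 | 1/6 = 5/6
~Q & ((P & P) | Q) = 5/6 & 5/6 = 5/6
(((Q | P) | P) -> ((Q & P) | ~Q)) & (~Q & ((P & P) | Q)) = 1 & 5/6 = 5/6
((~(P -> P) | ((P & Q) | (P & Q))) & ((P & (P -> Q)) | (P | P))) | ((((Q | P) | P) -> ((Q & P) | ~Q)) & (~Q & ((P & P) | Q))) = 1/6 | 5/6 = 5/6
Q | P = 1/6 | 5/6 = 5/6
(Q | P) & Q = 5/6 & 1/6 = 1/6
~((Q | P) & Q) = ~1/6 = 5/6
~P = ~5/6 = 1/6
~Q = ~1/6 = 5/6
~P & ~Q = 1/6 & 5/6 = 1/6
~P = ~5/6 = 1/6
~P & P = 1/6 & 5/6 = 1/6
(~P & ~Q) & (~P & P) = 1/6 & 1/6 = 1/6
~((Q | P) & Q) -> ((~P & ~Q) & (~P & P)) = 5/6 -> 1/6 = 1/3
(((~(P -> P) | ((P & Q) | (P & Q))) & ((P & (P -> Q)) | (P | P))) | ((((Q | P) | P) -> ((Q & P) | ~Q)) & (~Q & ((P & P) | Q)))) | (~((Q | P) & Q) -> ((~P & ~Q) & (~P & P))) = 5/6 | 1/3 = 5/6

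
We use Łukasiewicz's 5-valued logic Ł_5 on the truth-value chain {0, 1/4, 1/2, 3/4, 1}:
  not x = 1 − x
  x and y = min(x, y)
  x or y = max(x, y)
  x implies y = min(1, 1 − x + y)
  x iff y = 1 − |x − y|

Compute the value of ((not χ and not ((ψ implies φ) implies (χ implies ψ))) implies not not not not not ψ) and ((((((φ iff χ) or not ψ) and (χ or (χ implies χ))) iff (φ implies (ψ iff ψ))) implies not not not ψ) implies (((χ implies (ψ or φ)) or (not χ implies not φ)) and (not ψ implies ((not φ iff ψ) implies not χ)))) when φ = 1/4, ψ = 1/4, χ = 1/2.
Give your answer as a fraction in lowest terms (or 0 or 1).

not χ = not 1/2 = 1/2
ψ implies φ = 1/4 implies 1/4 = 1
χ implies ψ = 1/2 implies 1/4 = 3/4
(ψ implies φ) implies (χ implies ψ) = 1 implies 3/4 = 3/4
not ((ψ implies φ) implies (χ implies ψ)) = not 3/4 = 1/4
not χ and not ((ψ implies φ) implies (χ implies ψ)) = 1/2 and 1/4 = 1/4
not ψ = not 1/4 = 3/4
not not ψ = not 3/4 = 1/4
not not not ψ = not 1/4 = 3/4
not not not not ψ = not 3/4 = 1/4
not not not not not ψ = not 1/4 = 3/4
(not χ and not ((ψ implies φ) implies (χ implies ψ))) implies not not not not not ψ = 1/4 implies 3/4 = 1
φ iff χ = 1/4 iff 1/2 = 3/4
not ψ = not 1/4 = 3/4
(φ iff χ) or not ψ = 3/4 or 3/4 = 3/4
χ implies χ = 1/2 implies 1/2 = 1
χ or (χ implies χ) = 1/2 or 1 = 1
((φ iff χ) or not ψ) and (χ or (χ implies χ)) = 3/4 and 1 = 3/4
ψ iff ψ = 1/4 iff 1/4 = 1
φ implies (ψ iff ψ) = 1/4 implies 1 = 1
(((φ iff χ) or not ψ) and (χ or (χ implies χ))) iff (φ implies (ψ iff ψ)) = 3/4 iff 1 = 3/4
not ψ = not 1/4 = 3/4
not not ψ = not 3/4 = 1/4
not not not ψ = not 1/4 = 3/4
((((φ iff χ) or not ψ) and (χ or (χ implies χ))) iff (φ implies (ψ iff ψ))) implies not not not ψ = 3/4 implies 3/4 = 1
ψ or φ = 1/4 or 1/4 = 1/4
χ implies (ψ or φ) = 1/2 implies 1/4 = 3/4
not χ = not 1/2 = 1/2
not φ = not 1/4 = 3/4
not χ implies not φ = 1/2 implies 3/4 = 1
(χ implies (ψ or φ)) or (not χ implies not φ) = 3/4 or 1 = 1
not ψ = not 1/4 = 3/4
not φ = not 1/4 = 3/4
not φ iff ψ = 3/4 iff 1/4 = 1/2
not χ = not 1/2 = 1/2
(not φ iff ψ) implies not χ = 1/2 implies 1/2 = 1
not ψ implies ((not φ iff ψ) implies not χ) = 3/4 implies 1 = 1
((χ implies (ψ or φ)) or (not χ implies not φ)) and (not ψ implies ((not φ iff ψ) implies not χ)) = 1 and 1 = 1
(((((φ iff χ) or not ψ) and (χ or (χ implies χ))) iff (φ implies (ψ iff ψ))) implies not not not ψ) implies (((χ implies (ψ or φ)) or (not χ implies not φ)) and (not ψ implies ((not φ iff ψ) implies not χ))) = 1 implies 1 = 1
((not χ and not ((ψ implies φ) implies (χ implies ψ))) implies not not not not not ψ) and ((((((φ iff χ) or not ψ) and (χ or (χ implies χ))) iff (φ implies (ψ iff ψ))) implies not not not ψ) implies (((χ implies (ψ or φ)) or (not χ implies not φ)) and (not ψ implies ((not φ iff ψ) implies not χ)))) = 1 and 1 = 1

1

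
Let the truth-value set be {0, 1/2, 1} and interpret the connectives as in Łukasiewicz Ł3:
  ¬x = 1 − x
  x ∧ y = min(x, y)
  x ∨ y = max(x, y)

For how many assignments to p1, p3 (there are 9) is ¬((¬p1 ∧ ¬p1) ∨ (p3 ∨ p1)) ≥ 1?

0

p1 = 0, p3 = 0 ↦ 0  <
p1 = 0, p3 = 1/2 ↦ 0  <
p1 = 0, p3 = 1 ↦ 0  <
p1 = 1/2, p3 = 0 ↦ 1/2  <
p1 = 1/2, p3 = 1/2 ↦ 1/2  <
p1 = 1/2, p3 = 1 ↦ 0  <
p1 = 1, p3 = 0 ↦ 0  <
p1 = 1, p3 = 1/2 ↦ 0  <
p1 = 1, p3 = 1 ↦ 0  <
So 0 of the 9 assignments meet the threshold.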